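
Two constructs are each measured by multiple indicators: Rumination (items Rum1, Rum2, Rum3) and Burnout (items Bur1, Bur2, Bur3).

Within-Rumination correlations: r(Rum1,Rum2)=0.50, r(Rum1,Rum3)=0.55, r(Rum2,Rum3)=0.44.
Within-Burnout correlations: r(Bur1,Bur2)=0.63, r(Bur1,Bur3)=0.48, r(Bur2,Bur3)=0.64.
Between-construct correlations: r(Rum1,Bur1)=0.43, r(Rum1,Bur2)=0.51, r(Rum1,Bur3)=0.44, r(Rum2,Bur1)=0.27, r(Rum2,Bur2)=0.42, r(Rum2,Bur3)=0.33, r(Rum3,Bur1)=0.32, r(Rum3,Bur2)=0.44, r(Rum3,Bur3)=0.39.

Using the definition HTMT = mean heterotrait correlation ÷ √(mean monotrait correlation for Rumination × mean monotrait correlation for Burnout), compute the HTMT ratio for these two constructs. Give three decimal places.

Mean between = 3.55/9 = 0.3944.
Mean within-Rum = 1.49/3 = 0.4967; mean within-Bur = 1.75/3 = 0.5833.
Geometric mean = √(0.4967 × 0.5833) = 0.5383.
HTMT = 0.3944 / 0.5383 = 0.733.

0.733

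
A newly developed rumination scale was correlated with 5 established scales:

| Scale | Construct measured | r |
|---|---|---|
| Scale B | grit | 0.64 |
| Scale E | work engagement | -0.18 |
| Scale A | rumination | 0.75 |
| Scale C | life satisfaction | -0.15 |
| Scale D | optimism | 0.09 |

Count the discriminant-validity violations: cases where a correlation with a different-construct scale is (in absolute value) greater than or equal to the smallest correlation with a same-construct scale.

0

Convergent (same construct = rumination): Scale A.
Smallest convergent = 0.75. Discriminant |r|: 0.64, 0.18, 0.15, 0.09; count ≥ 0.75 → 0.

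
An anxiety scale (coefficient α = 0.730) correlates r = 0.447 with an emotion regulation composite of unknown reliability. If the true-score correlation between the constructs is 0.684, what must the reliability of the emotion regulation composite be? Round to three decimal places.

0.585

r_true = r_obs / √(r_xx · r_yy) ⇒ 0.684 = 0.447 / √(0.730 · r_yy).
√(0.730 · r_yy) = 0.447 / 0.684 = 0.6535; 0.730 · r_yy = 0.4271; r_yy = 0.4271 / 0.730 ≈ 0.585.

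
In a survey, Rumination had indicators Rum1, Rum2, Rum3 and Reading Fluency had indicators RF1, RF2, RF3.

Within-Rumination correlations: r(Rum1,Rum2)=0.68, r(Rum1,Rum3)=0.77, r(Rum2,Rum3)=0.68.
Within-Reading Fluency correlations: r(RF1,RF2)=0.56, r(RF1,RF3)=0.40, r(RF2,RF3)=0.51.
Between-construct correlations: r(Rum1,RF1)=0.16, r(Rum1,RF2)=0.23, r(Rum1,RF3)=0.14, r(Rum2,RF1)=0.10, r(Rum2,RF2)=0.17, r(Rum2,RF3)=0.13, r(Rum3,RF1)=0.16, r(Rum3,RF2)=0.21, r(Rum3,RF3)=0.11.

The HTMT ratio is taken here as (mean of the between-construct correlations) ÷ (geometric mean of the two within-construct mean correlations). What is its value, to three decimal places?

0.266

Mean between = 1.41/9 = 0.1567.
Mean within-Rum = 2.13/3 = 0.7100; mean within-RF = 1.47/3 = 0.4900.
Geometric mean = √(0.7100 × 0.4900) = 0.5898.
HTMT = 0.1567 / 0.5898 = 0.266.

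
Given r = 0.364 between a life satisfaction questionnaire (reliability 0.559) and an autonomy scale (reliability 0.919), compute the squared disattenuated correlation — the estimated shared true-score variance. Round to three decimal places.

Disattenuated r = 0.364 / √(0.559 × 0.919) = 0.364 / 0.7167 = 0.5079.
Shared true-score variance = 0.5079² = 0.2580 ≈ 0.258.

0.258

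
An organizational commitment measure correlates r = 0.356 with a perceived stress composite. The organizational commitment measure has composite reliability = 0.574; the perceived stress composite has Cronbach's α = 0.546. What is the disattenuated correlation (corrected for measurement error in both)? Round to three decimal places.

0.636

r_true = r_obs / √(r_xx · r_yy) = 0.356 / √(0.574 × 0.546) = 0.356 / √0.313404 = 0.356 / 0.5598 ≈ 0.636.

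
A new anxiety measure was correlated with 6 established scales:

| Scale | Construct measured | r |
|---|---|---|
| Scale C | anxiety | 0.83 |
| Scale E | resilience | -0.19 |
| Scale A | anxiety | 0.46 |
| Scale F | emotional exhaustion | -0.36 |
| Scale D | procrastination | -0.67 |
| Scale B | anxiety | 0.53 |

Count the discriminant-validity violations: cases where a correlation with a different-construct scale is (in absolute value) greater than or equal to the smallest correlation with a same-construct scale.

Convergent (same construct = anxiety): Scale C, Scale A, Scale B.
Smallest convergent = 0.46. Discriminant |r|: 0.19, 0.36, 0.67; count ≥ 0.46 → 1.

1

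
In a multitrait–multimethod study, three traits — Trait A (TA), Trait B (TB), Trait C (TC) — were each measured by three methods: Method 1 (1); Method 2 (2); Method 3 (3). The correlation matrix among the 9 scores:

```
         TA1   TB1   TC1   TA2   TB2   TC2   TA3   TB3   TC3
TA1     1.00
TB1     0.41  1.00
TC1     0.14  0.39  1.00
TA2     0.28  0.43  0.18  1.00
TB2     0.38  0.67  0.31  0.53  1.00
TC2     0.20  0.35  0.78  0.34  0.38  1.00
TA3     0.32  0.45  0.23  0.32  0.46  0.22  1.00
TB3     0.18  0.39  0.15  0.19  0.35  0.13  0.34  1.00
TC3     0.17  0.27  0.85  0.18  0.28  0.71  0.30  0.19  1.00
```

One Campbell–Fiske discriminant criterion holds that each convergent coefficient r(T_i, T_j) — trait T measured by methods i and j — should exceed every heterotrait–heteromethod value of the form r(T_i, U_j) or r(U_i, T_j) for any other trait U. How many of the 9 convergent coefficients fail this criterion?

Convergent coefficients and their comparison sets:
TA (methods 1·2): 0.28 vs {0.38, 0.43, 0.20, 0.18} → fail.
TA (methods 1·3): 0.32 vs {0.18, 0.45, 0.17, 0.23} → fail.
TA (methods 2·3): 0.32 vs {0.19, 0.46, 0.18, 0.22} → fail.
TB (methods 1·2): 0.67 vs {0.43, 0.38, 0.35, 0.31} → pass.
TB (methods 1·3): 0.39 vs {0.45, 0.18, 0.27, 0.15} → fail.
TB (methods 2·3): 0.35 vs {0.46, 0.19, 0.28, 0.13} → fail.
TC (methods 1·2): 0.78 vs {0.18, 0.20, 0.31, 0.35} → pass.
TC (methods 1·3): 0.85 vs {0.23, 0.17, 0.15, 0.27} → pass.
TC (methods 2·3): 0.71 vs {0.22, 0.18, 0.13, 0.28} → pass.
5 of 9 fail.

5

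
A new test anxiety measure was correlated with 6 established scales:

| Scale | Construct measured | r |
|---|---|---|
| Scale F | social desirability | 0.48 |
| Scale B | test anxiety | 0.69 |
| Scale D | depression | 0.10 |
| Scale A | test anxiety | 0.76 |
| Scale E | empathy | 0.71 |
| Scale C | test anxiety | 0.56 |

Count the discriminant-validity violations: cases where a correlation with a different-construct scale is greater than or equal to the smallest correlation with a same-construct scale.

Convergent (same construct = test anxiety): Scale B, Scale A, Scale C.
Smallest convergent = 0.56. Discriminant values: 0.48, 0.10, 0.71; count ≥ 0.56 → 1.

1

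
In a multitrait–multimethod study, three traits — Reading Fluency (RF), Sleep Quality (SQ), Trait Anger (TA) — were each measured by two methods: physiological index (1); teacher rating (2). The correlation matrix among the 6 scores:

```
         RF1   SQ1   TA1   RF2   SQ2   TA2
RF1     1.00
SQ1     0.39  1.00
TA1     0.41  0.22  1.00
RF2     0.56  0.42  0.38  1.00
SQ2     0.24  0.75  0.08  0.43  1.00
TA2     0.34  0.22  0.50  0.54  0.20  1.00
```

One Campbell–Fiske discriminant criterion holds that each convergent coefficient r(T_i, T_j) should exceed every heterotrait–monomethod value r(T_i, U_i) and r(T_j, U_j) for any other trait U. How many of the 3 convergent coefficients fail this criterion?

Each convergent coefficient versus the relevant comparison correlations:
RF (methods 1·2): 0.56 vs {0.39, 0.43, 0.41, 0.54} → pass.
SQ (methods 1·2): 0.75 vs {0.39, 0.43, 0.22, 0.20} → pass.
TA (methods 1·2): 0.50 vs {0.41, 0.54, 0.22, 0.20} → fail.
1 of 3 fail.

1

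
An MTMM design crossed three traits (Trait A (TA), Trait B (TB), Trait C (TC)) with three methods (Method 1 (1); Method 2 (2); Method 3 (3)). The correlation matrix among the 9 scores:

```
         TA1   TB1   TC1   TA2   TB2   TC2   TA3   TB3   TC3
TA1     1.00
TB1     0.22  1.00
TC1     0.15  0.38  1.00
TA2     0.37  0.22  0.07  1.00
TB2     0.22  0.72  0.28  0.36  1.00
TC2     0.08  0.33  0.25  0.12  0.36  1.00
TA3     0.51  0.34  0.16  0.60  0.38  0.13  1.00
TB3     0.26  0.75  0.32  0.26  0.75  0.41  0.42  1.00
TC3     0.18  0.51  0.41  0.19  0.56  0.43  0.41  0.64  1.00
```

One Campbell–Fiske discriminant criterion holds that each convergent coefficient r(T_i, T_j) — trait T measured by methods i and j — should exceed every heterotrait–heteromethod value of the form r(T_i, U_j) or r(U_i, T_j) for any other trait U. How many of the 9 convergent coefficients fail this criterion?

3

Checking each validity diagonal entry against its comparison values:
TA (methods 1·2): 0.37 vs {0.22, 0.22, 0.08, 0.07} → pass.
TA (methods 1·3): 0.51 vs {0.26, 0.34, 0.18, 0.16} → pass.
TA (methods 2·3): 0.60 vs {0.26, 0.38, 0.19, 0.13} → pass.
TB (methods 1·2): 0.72 vs {0.22, 0.22, 0.33, 0.28} → pass.
TB (methods 1·3): 0.75 vs {0.34, 0.26, 0.51, 0.32} → pass.
TB (methods 2·3): 0.75 vs {0.38, 0.26, 0.56, 0.41} → pass.
TC (methods 1·2): 0.25 vs {0.07, 0.08, 0.28, 0.33} → fail.
TC (methods 1·3): 0.41 vs {0.16, 0.18, 0.32, 0.51} → fail.
TC (methods 2·3): 0.43 vs {0.13, 0.19, 0.41, 0.56} → fail.
3 of 9 fail.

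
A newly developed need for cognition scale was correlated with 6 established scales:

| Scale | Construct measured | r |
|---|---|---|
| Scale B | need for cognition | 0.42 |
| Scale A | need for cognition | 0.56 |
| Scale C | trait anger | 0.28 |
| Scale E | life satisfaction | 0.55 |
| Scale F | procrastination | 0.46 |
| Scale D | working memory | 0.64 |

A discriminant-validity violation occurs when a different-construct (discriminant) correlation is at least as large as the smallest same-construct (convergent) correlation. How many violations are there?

3

Convergent (same construct = need for cognition): Scale B, Scale A.
Smallest convergent = 0.42. Discriminant values: 0.28, 0.55, 0.46, 0.64; count ≥ 0.42 → 3.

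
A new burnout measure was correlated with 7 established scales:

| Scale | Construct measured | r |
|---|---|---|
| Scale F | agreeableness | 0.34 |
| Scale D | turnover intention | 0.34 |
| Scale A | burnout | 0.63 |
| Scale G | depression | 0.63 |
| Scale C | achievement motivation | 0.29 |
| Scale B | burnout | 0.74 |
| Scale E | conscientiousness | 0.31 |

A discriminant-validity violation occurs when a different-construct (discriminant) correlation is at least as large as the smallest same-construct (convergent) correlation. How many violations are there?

1

Convergent (same construct = burnout): Scale A, Scale B.
Smallest convergent = 0.63. Discriminant values: 0.34, 0.34, 0.63, 0.29, 0.31; count ≥ 0.63 → 1.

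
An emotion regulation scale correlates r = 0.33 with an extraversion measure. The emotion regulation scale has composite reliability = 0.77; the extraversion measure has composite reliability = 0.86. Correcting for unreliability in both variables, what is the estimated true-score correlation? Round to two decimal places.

r_true = r_obs / √(r_xx · r_yy) = 0.33 / √(0.77 × 0.86) = 0.33 / √0.6622 = 0.33 / 0.8138 ≈ 0.41.

0.41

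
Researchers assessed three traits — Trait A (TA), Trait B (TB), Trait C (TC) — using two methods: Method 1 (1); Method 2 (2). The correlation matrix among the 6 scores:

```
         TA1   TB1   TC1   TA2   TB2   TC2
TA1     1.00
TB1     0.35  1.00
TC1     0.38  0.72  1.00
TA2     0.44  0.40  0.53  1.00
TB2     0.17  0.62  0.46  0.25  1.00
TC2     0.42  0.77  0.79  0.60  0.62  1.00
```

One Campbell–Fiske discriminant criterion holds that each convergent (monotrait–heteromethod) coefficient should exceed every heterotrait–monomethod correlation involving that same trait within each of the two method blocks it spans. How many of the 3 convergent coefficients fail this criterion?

2

Each convergent coefficient versus the relevant comparison correlations:
TA (methods 1·2): 0.44 vs {0.35, 0.25, 0.38, 0.60} → fail.
TB (methods 1·2): 0.62 vs {0.35, 0.25, 0.72, 0.62} → fail.
TC (methods 1·2): 0.79 vs {0.38, 0.60, 0.72, 0.62} → pass.
2 of 3 fail.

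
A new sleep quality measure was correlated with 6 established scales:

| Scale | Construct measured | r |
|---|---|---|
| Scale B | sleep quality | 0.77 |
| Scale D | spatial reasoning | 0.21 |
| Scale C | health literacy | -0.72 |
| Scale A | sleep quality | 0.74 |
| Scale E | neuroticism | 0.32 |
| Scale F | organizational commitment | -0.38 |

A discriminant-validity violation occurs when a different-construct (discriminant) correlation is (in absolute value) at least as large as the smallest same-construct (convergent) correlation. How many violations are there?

0

Convergent (same construct = sleep quality): Scale B, Scale A.
Smallest convergent = 0.74. Discriminant |r|: 0.21, 0.72, 0.32, 0.38; count ≥ 0.74 → 0.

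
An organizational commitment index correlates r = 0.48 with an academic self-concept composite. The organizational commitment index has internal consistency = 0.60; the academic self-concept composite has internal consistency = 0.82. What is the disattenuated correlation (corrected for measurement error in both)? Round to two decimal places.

r_true = r_obs / √(r_xx · r_yy) = 0.48 / √(0.60 × 0.82) = 0.48 / √0.4920 = 0.48 / 0.7014 ≈ 0.68.

0.68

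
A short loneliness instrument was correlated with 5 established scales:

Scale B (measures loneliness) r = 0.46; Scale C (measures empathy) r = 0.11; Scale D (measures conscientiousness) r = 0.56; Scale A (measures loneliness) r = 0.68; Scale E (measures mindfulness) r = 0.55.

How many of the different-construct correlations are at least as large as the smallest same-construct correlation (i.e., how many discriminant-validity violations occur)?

2

Convergent (same construct = loneliness): Scale B, Scale A.
Smallest convergent = 0.46. Discriminant values: 0.11, 0.56, 0.55; count ≥ 0.46 → 2.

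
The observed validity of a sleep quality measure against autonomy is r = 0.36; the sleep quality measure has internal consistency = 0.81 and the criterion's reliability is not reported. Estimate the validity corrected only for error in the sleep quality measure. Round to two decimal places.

0.40

Single correction: r_c = r_obs / √r_xx = 0.36 / √0.81 = 0.36 / 0.9000 ≈ 0.40.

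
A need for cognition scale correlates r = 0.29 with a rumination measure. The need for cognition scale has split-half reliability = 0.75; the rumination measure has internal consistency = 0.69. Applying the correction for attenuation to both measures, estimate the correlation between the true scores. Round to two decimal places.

0.40

r_true = r_obs / √(r_xx · r_yy) = 0.29 / √(0.75 × 0.69) = 0.29 / √0.5175 = 0.29 / 0.7194 ≈ 0.40.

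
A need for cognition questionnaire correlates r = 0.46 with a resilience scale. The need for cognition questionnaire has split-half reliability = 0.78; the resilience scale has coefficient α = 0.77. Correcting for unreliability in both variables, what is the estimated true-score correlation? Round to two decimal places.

0.59

r_true = r_obs / √(r_xx · r_yy) = 0.46 / √(0.78 × 0.77) = 0.46 / √0.6006 = 0.46 / 0.7750 ≈ 0.59.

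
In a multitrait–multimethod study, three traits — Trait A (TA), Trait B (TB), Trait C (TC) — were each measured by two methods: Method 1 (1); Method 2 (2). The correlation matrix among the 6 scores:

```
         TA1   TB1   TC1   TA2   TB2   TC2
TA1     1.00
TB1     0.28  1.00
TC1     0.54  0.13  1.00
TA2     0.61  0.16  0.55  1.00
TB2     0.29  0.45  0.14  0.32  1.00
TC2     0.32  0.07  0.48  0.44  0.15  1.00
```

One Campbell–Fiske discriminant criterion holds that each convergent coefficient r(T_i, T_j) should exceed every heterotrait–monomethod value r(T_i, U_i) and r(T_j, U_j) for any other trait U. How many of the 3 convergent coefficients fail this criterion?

1

Each convergent coefficient versus the relevant comparison correlations:
TA (methods 1·2): 0.61 vs {0.28, 0.32, 0.54, 0.44} → pass.
TB (methods 1·2): 0.45 vs {0.28, 0.32, 0.13, 0.15} → pass.
TC (methods 1·2): 0.48 vs {0.54, 0.44, 0.13, 0.15} → fail.
1 of 3 fail.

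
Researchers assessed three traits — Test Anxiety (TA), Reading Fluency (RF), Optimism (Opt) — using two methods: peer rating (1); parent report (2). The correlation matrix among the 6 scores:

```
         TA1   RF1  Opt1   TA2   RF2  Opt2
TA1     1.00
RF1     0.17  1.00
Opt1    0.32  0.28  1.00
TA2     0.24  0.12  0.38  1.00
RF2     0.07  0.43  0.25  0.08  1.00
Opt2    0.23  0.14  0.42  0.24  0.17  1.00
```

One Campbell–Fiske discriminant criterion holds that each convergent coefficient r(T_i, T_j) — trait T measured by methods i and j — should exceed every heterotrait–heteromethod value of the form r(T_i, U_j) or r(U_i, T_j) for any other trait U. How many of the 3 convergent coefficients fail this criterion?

1

Each convergent coefficient versus the relevant comparison correlations:
TA (methods 1·2): 0.24 vs {0.07, 0.12, 0.23, 0.38} → fail.
RF (methods 1·2): 0.43 vs {0.12, 0.07, 0.14, 0.25} → pass.
Opt (methods 1·2): 0.42 vs {0.38, 0.23, 0.25, 0.14} → pass.
1 of 3 fail.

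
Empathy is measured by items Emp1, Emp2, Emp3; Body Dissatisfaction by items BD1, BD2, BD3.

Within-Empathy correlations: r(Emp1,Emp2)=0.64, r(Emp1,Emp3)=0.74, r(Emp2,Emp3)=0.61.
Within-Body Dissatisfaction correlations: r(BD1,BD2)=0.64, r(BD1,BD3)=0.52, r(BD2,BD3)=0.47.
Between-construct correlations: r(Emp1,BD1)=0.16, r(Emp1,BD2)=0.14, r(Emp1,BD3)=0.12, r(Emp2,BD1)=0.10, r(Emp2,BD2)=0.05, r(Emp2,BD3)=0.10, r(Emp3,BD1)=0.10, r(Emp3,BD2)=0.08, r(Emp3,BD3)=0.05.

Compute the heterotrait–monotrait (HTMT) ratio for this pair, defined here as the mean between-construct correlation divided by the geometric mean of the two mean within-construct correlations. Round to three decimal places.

0.167

Mean heterotrait r = 0.90/9 = 0.1000.
Mean within-Emp = 1.99/3 = 0.6633; mean within-BD = 1.63/3 = 0.5433.
Geometric mean = √(0.6633 × 0.5433) = 0.6003.
HTMT = 0.1000 / 0.6003 = 0.167.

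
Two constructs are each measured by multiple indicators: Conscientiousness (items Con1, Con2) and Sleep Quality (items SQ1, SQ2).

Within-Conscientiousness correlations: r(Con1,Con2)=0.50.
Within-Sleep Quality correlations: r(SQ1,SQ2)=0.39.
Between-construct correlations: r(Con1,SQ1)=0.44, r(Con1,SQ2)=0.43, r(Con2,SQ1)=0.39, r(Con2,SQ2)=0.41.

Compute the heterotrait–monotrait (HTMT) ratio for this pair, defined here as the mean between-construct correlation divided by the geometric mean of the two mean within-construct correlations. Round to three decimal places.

Between-construct mean = 1.67/4 = 0.4175.
Mean within-Con = 0.50/1 = 0.5000; mean within-SQ = 0.39/1 = 0.3900.
Geometric mean = √(0.5000 × 0.3900) = 0.4416.
HTMT = 0.4175 / 0.4416 = 0.945.

0.945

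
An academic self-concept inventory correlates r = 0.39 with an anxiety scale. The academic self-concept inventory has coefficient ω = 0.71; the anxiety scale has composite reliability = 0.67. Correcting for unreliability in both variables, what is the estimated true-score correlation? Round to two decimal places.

0.57

r_true = r_obs / √(r_xx · r_yy) = 0.39 / √(0.71 × 0.67) = 0.39 / √0.4757 = 0.39 / 0.6897 ≈ 0.57.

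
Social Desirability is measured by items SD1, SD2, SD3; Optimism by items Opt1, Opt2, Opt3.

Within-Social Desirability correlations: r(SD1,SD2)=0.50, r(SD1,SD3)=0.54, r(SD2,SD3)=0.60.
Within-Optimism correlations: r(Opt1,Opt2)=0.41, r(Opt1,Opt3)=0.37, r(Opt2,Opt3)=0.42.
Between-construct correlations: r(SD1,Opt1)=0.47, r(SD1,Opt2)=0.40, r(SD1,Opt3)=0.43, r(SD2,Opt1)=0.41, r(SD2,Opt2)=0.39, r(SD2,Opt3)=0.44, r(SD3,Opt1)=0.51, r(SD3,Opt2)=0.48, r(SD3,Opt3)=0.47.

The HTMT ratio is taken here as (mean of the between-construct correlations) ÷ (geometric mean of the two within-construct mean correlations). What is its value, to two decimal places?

Between-construct mean = 4.00/9 = 0.4444.
Mean within-SD = 1.64/3 = 0.5467; mean within-Opt = 1.20/3 = 0.4000.
Geometric mean = √(0.5467 × 0.4000) = 0.4676.
HTMT = 0.4444 / 0.4676 = 0.95.

0.95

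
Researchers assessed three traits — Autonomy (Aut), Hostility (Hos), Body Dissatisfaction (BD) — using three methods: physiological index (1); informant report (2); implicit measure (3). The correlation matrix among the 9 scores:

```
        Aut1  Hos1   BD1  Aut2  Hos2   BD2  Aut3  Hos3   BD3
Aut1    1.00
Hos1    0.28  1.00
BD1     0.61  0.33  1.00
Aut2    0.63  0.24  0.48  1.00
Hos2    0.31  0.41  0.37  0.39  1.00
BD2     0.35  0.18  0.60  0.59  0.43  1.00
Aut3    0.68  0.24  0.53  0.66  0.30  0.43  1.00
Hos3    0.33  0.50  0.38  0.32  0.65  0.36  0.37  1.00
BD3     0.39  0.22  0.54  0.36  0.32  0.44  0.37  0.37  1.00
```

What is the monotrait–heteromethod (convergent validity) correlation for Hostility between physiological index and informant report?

0.41

Same trait (Hos), different methods: r(Hos1, Hos2) = 0.41.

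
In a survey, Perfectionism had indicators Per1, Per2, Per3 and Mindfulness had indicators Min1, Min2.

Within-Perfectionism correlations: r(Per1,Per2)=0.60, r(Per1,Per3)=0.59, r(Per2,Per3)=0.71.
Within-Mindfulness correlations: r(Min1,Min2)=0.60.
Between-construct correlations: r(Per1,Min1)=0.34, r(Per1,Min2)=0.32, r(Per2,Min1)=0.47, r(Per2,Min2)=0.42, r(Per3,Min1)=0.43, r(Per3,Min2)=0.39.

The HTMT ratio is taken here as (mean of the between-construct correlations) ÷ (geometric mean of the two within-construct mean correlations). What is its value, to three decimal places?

Mean between = 2.37/6 = 0.3950.
Mean within-Per = 1.90/3 = 0.6333; mean within-Min = 0.60/1 = 0.6000.
Geometric mean = √(0.6333 × 0.6000) = 0.6164.
HTMT = 0.3950 / 0.6164 = 0.641.

0.641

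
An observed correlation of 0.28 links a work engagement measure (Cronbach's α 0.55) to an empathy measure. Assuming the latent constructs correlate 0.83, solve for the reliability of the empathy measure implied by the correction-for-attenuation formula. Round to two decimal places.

r_true = r_obs / √(r_xx · r_yy) ⇒ 0.83 = 0.28 / √(0.55 · r_yy).
√(0.55 · r_yy) = 0.28 / 0.83 = 0.3373; 0.55 · r_yy = 0.1138; r_yy = 0.1138 / 0.55 ≈ 0.21.

0.21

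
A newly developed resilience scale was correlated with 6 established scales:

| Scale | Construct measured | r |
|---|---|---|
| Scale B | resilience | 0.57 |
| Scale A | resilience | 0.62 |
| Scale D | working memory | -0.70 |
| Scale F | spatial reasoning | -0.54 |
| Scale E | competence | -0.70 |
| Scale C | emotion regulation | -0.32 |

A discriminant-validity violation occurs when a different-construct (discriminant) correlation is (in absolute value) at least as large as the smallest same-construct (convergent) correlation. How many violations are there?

Convergent (same construct = resilience): Scale B, Scale A.
Smallest convergent = 0.57. Discriminant |r|: 0.70, 0.54, 0.70, 0.32; count ≥ 0.57 → 2.

2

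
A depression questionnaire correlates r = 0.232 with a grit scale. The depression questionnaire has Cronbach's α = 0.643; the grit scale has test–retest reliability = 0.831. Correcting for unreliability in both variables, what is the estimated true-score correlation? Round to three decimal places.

0.317

r_true = r_obs / √(r_xx · r_yy) = 0.232 / √(0.643 × 0.831) = 0.232 / √0.534333 = 0.232 / 0.7310 ≈ 0.317.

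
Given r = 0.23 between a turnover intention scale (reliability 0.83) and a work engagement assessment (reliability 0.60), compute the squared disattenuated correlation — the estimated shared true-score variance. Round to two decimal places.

Disattenuated r = 0.23 / √(0.83 × 0.60) = 0.23 / 0.7057 = 0.3259.
Shared true-score variance = 0.3259² = 0.1062 ≈ 0.11.

0.11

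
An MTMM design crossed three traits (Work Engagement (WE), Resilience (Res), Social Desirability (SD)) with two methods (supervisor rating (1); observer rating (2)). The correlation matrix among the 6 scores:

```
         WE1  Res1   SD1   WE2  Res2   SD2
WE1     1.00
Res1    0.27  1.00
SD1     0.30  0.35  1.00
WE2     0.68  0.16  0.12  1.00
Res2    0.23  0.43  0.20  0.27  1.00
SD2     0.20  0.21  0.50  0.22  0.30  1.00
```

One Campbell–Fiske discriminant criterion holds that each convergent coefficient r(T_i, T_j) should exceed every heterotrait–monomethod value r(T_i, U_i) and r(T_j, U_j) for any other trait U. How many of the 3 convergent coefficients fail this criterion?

0

Each convergent coefficient versus the relevant comparison correlations:
WE (methods 1·2): 0.68 vs {0.27, 0.27, 0.30, 0.22} → pass.
Res (methods 1·2): 0.43 vs {0.27, 0.27, 0.35, 0.30} → pass.
SD (methods 1·2): 0.50 vs {0.30, 0.22, 0.35, 0.30} → pass.
0 of 3 fail.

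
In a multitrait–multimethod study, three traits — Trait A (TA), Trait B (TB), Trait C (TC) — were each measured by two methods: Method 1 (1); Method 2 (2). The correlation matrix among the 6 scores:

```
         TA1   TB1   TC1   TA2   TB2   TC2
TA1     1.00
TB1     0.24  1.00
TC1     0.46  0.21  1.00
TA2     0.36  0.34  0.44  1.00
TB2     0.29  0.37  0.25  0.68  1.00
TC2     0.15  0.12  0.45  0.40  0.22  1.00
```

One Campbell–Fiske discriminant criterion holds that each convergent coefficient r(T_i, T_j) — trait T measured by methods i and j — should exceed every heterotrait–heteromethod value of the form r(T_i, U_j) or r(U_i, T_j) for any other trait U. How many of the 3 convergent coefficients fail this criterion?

Convergent coefficients and their comparison sets:
TA (methods 1·2): 0.36 vs {0.29, 0.34, 0.15, 0.44} → fail.
TB (methods 1·2): 0.37 vs {0.34, 0.29, 0.12, 0.25} → pass.
TC (methods 1·2): 0.45 vs {0.44, 0.15, 0.25, 0.12} → pass.
1 of 3 fail.

1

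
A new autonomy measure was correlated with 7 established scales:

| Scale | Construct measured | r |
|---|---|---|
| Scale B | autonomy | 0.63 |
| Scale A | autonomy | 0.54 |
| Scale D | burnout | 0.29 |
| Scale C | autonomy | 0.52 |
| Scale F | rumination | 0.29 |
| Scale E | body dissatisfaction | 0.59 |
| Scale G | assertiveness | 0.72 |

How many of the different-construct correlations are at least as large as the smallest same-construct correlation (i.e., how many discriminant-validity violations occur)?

Convergent (same construct = autonomy): Scale B, Scale A, Scale C.
Smallest convergent = 0.52. Discriminant values: 0.29, 0.29, 0.59, 0.72; count ≥ 0.52 → 2.

2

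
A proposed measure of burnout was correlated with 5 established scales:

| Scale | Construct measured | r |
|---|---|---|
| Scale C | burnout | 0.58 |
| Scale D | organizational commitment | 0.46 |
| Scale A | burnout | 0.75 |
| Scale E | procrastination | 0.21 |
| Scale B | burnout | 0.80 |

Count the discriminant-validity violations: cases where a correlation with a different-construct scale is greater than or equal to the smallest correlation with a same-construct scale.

0

Convergent (same construct = burnout): Scale C, Scale A, Scale B.
Smallest convergent = 0.58. Discriminant values: 0.46, 0.21; count ≥ 0.58 → 0.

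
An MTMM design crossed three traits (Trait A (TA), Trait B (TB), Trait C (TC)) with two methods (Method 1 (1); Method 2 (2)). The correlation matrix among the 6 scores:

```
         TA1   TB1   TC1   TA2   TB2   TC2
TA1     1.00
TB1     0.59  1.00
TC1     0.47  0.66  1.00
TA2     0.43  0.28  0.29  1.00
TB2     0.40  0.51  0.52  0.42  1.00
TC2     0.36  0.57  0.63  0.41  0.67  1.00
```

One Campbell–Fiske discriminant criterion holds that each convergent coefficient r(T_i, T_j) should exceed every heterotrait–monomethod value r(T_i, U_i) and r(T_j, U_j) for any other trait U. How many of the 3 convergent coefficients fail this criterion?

Convergent coefficients and their comparison sets:
TA (methods 1·2): 0.43 vs {0.59, 0.42, 0.47, 0.41} → fail.
TB (methods 1·2): 0.51 vs {0.59, 0.42, 0.66, 0.67} → fail.
TC (methods 1·2): 0.63 vs {0.47, 0.41, 0.66, 0.67} → fail.
3 of 3 fail.

3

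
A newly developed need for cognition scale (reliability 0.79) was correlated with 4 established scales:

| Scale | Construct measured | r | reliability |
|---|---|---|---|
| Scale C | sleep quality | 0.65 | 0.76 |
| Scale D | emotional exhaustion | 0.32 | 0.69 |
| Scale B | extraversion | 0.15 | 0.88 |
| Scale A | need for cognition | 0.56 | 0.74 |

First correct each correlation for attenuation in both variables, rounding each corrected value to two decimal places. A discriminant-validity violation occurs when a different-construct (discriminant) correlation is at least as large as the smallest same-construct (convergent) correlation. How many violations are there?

Disattenuated r (r / √(r_scale · r_new)):
  Scale C (disc): 0.65 / √(0.76·0.79) = 0.84
  Scale D (disc): 0.32 / √(0.69·0.79) = 0.43
  Scale B (disc): 0.15 / √(0.88·0.79) = 0.18
  Scale A (conv): 0.56 / √(0.74·0.79) = 0.73
Smallest convergent = 0.73. Discriminant values: 0.84, 0.43, 0.18; count ≥ 0.73 → 1.

1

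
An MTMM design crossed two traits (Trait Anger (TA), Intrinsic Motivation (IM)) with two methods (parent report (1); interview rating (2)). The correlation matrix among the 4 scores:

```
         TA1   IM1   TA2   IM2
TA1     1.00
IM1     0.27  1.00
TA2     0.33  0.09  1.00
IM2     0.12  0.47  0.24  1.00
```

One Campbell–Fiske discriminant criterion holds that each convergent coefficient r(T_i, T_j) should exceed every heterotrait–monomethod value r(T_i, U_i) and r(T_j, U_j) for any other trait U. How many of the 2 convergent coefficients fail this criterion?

Convergent coefficients and their comparison sets:
TA (methods 1·2): 0.33 vs {0.27, 0.24} → pass.
IM (methods 1·2): 0.47 vs {0.27, 0.24} → pass.
0 of 2 fail.

0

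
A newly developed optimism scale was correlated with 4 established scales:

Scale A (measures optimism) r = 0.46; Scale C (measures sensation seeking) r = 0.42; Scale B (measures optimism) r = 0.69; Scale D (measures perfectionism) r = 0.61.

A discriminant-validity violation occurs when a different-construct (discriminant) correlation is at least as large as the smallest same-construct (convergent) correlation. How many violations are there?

1

Convergent (same construct = optimism): Scale A, Scale B.
Smallest convergent = 0.46. Discriminant values: 0.42, 0.61; count ≥ 0.46 → 1.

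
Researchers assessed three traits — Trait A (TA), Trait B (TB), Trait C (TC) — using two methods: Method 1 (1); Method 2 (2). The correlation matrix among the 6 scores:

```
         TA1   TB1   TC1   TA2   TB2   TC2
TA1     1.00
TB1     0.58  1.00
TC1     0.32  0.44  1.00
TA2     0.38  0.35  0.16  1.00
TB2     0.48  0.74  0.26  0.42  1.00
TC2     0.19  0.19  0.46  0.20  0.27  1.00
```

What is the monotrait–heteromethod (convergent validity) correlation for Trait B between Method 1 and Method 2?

0.74

Same trait (TB), different methods: r(TB1, TB2) = 0.74.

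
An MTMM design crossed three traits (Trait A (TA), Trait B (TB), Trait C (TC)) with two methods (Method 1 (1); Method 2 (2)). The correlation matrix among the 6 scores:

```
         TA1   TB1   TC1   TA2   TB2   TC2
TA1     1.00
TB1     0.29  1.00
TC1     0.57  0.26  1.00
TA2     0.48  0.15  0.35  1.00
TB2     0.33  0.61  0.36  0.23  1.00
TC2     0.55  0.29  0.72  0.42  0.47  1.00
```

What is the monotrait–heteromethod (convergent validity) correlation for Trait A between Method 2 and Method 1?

Same trait (TA), different methods: r(TA2, TA1) = 0.48.

0.48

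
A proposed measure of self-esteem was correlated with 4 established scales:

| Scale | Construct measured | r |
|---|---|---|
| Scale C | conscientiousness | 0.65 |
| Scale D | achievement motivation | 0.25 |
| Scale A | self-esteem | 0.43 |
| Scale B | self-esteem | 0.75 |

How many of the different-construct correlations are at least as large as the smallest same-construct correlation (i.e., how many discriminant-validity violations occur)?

Convergent (same construct = self-esteem): Scale A, Scale B.
Smallest convergent = 0.43. Discriminant values: 0.65, 0.25; count ≥ 0.43 → 1.

1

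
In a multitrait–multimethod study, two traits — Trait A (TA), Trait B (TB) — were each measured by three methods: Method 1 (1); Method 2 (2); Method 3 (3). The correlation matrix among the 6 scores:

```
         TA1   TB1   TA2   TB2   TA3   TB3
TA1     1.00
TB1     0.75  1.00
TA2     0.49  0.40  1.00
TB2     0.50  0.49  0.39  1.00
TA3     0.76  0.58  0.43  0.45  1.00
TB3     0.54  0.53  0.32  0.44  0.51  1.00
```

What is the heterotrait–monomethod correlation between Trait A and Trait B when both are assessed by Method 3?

Different traits, same method: r(TA3, TB3) = 0.51.

0.51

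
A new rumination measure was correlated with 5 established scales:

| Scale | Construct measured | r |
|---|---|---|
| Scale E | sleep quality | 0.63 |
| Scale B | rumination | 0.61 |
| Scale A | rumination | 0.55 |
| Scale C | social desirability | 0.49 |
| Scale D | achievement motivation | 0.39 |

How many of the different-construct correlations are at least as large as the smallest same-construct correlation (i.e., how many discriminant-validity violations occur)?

1

Convergent (same construct = rumination): Scale B, Scale A.
Smallest convergent = 0.55. Discriminant values: 0.63, 0.49, 0.39; count ≥ 0.55 → 1.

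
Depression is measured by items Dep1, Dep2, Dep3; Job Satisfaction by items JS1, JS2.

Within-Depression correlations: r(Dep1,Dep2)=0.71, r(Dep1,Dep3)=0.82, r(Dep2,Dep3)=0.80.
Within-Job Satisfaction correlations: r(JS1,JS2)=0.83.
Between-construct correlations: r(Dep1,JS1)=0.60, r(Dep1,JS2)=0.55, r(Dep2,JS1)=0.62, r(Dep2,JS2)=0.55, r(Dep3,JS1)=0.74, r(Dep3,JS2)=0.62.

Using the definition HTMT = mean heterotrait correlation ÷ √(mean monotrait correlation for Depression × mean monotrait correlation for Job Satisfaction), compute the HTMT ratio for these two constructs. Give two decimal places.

0.76

Mean heterotrait r = 3.68/6 = 0.6133.
Mean within-Dep = 2.33/3 = 0.7767; mean within-JS = 0.83/1 = 0.8300.
Geometric mean = √(0.7767 × 0.8300) = 0.8029.
HTMT = 0.6133 / 0.8029 = 0.76.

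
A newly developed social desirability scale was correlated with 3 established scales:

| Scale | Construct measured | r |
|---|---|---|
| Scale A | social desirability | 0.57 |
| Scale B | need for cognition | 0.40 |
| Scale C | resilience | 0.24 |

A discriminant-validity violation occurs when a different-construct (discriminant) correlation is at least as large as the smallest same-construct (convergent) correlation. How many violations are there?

0

Convergent (same construct = social desirability): Scale A.
Smallest convergent = 0.57. Discriminant values: 0.40, 0.24; count ≥ 0.57 → 0.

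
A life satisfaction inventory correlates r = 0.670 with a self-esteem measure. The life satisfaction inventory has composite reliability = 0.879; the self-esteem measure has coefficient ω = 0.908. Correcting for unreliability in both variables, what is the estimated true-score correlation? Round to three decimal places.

0.750

r_true = r_obs / √(r_xx · r_yy) = 0.670 / √(0.879 × 0.908) = 0.670 / √0.798132 = 0.670 / 0.8934 ≈ 0.750.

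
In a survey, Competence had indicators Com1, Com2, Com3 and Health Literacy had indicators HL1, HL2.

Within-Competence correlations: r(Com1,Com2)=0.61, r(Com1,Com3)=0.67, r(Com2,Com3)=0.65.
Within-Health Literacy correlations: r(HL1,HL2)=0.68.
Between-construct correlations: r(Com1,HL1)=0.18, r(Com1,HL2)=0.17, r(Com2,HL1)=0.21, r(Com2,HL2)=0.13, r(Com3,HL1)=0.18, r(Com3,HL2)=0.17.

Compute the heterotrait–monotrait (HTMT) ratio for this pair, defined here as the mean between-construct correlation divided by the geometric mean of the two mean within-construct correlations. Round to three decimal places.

Mean heterotrait r = 1.04/6 = 0.1733.
Mean within-Com = 1.93/3 = 0.6433; mean within-HL = 0.68/1 = 0.6800.
Geometric mean = √(0.6433 × 0.6800) = 0.6614.
HTMT = 0.1733 / 0.6614 = 0.262.

0.262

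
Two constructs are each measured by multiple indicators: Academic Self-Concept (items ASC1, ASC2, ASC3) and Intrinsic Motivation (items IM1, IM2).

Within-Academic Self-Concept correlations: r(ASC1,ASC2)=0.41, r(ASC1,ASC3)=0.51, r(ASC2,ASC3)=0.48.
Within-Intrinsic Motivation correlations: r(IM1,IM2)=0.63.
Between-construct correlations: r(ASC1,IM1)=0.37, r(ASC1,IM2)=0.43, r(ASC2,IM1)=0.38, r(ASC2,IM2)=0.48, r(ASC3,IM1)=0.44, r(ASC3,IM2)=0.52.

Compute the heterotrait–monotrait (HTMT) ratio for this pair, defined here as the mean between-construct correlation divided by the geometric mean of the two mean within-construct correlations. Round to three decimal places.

Mean between = 2.62/6 = 0.4367.
Mean within-ASC = 1.40/3 = 0.4667; mean within-IM = 0.63/1 = 0.6300.
Geometric mean = √(0.4667 × 0.6300) = 0.5422.
HTMT = 0.4367 / 0.5422 = 0.805.

0.805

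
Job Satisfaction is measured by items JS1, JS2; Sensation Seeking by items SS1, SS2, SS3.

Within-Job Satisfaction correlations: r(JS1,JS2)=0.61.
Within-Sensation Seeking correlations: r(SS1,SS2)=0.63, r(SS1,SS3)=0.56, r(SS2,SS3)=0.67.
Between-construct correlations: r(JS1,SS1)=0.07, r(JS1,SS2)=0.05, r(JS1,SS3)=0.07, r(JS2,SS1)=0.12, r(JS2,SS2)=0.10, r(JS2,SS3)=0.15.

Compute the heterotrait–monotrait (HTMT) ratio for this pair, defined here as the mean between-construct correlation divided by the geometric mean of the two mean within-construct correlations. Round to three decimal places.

0.152

Between-construct mean = 0.56/6 = 0.0933.
Mean within-JS = 0.61/1 = 0.6100; mean within-SS = 1.86/3 = 0.6200.
Geometric mean = √(0.6100 × 0.6200) = 0.6150.
HTMT = 0.0933 / 0.6150 = 0.152.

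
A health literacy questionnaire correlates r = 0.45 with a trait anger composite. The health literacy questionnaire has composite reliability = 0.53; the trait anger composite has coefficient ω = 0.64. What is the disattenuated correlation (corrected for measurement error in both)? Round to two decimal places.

r_true = r_obs / √(r_xx · r_yy) = 0.45 / √(0.53 × 0.64) = 0.45 / √0.3392 = 0.45 / 0.5824 ≈ 0.77.

0.77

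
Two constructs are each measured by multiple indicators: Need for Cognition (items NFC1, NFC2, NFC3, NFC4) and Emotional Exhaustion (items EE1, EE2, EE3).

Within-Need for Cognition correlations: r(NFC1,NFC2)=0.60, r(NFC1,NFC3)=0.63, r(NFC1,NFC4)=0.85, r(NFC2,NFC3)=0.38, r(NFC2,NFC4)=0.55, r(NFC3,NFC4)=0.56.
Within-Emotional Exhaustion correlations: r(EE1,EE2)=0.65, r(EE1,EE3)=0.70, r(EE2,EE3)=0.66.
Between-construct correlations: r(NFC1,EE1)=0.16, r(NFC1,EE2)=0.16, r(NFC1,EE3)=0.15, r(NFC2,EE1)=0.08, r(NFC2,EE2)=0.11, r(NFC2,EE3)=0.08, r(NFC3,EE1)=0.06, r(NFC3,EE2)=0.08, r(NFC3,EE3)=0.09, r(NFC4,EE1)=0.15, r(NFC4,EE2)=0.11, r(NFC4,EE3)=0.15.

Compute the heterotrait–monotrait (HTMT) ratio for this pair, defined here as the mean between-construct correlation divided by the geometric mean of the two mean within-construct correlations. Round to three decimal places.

Between-construct mean = 1.38/12 = 0.1150.
Mean within-NFC = 3.57/6 = 0.5950; mean within-EE = 2.01/3 = 0.6700.
Geometric mean = √(0.5950 × 0.6700) = 0.6314.
HTMT = 0.1150 / 0.6314 = 0.182.

0.182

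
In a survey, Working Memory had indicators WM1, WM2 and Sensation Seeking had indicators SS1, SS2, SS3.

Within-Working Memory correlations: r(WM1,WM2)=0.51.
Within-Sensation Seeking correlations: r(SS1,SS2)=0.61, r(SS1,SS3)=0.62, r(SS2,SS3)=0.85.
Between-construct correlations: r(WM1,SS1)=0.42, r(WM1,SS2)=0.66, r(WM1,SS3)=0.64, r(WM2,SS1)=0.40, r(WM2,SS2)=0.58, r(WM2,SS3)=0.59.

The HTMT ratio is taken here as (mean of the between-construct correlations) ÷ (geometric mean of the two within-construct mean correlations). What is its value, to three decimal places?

0.922

Mean heterotrait r = 3.29/6 = 0.5483.
Mean within-WM = 0.51/1 = 0.5100; mean within-SS = 2.08/3 = 0.6933.
Geometric mean = √(0.5100 × 0.6933) = 0.5946.
HTMT = 0.5483 / 0.5946 = 0.922.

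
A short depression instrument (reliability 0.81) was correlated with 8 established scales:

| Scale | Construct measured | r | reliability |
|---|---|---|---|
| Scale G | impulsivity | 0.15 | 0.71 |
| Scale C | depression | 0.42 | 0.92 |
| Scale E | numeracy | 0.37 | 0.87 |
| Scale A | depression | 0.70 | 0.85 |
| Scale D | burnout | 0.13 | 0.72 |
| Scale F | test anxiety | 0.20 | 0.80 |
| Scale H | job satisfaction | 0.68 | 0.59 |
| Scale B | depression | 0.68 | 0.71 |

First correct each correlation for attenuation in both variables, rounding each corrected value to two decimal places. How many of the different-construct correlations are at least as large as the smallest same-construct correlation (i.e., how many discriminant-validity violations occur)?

Disattenuated r (r / √(r_scale · r_new)):
  Scale G (disc): 0.15 / √(0.71·0.81) = 0.20
  Scale C (conv): 0.42 / √(0.92·0.81) = 0.49
  Scale E (disc): 0.37 / √(0.87·0.81) = 0.44
  Scale A (conv): 0.70 / √(0.85·0.81) = 0.84
  Scale D (disc): 0.13 / √(0.72·0.81) = 0.17
  Scale F (disc): 0.20 / √(0.80·0.81) = 0.25
  Scale H (disc): 0.68 / √(0.59·0.81) = 0.98
  Scale B (conv): 0.68 / √(0.71·0.81) = 0.90
Smallest convergent = 0.49. Discriminant values: 0.20, 0.44, 0.17, 0.25, 0.98; count ≥ 0.49 → 1.

1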